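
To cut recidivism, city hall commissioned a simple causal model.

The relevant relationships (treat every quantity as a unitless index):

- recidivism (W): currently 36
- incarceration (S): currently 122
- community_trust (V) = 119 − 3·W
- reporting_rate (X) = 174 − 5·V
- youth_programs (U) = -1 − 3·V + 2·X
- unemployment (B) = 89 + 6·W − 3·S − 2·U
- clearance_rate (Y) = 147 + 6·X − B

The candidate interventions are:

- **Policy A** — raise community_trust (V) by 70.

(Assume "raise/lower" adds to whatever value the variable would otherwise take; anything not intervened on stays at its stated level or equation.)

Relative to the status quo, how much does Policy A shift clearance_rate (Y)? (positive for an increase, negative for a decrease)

-3920

Baseline:
  W = 36
  S = 122
  V = 119 − 3·36 = 11
  X = 174 − 5·11 = 119
  U = -1 − 3·11 + 2·119 = 204
  B = 89 + 6·36 − 3·122 − 2·204 = -469
  Y = 147 + 6·119 − (-469) = 1330
Policy A (V + 70):
  W = 36
  S = 122
  V = 119 − 3·36 (+70 from intervention) = 81
  X = 174 − 5·81 = -231
  U = -1 − 3·81 + 2·(-231) = -706
  B = 89 + 6·36 − 3·122 − 2·(-706) = 1351
  Y = 147 + 6·(-231) − 1351 = -2590
Change in Y: -2590 − 1330 = -3920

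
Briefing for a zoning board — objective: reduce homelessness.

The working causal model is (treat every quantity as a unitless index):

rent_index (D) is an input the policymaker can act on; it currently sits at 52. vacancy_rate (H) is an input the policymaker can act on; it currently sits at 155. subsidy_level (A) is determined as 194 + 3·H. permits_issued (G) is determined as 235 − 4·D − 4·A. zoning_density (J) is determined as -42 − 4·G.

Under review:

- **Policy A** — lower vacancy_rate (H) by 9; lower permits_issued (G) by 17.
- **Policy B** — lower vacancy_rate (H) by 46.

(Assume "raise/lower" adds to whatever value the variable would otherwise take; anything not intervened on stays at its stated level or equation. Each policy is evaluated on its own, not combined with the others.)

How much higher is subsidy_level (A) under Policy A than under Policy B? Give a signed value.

111

Policy A (H − 9, G − 17):
  H = 155 − 9 = 146
  A = 194 + 3·146 = 632
Policy B (H − 46):
  H = 155 − 46 = 109
  A = 194 + 3·109 = 521
A: 632 − 521 = 111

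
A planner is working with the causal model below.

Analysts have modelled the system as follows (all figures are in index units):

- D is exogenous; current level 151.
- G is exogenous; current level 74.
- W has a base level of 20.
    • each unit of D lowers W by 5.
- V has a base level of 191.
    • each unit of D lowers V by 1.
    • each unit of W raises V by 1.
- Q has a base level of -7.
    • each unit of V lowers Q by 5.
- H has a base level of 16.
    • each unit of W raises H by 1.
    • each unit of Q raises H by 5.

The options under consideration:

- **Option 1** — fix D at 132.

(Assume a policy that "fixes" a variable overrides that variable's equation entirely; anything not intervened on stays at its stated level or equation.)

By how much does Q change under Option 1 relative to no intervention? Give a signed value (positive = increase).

-570

Baseline:
  D = 151
  W = 20 − 5·151 = -735
  V = 191 − 151 + (-735) = -695
  Q = -7 − 5·(-695) = 3468
Option 1 (D := 132):
  D = 132
  W = 20 − 5·132 = -640
  V = 191 − 132 + (-640) = -581
  Q = -7 − 5·(-581) = 2898
Change in Q: 2898 − 3468 = -570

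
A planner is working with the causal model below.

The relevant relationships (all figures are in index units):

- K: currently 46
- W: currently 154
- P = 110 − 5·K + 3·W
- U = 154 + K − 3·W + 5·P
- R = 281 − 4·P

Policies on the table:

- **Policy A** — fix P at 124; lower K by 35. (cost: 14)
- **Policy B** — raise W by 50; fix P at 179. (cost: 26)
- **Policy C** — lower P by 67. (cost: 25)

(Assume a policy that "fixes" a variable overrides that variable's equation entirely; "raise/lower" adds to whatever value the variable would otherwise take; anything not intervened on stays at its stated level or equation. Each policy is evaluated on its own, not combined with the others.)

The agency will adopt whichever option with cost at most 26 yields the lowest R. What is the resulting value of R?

Policy A (P := 124, K − 35):
  K = 46 − 35 = 11
  W = 154
  P = 124
  R = 281 − 4·124 = -215
Policy B (W + 50, P := 179):
  K = 46
  W = 154 + 50 = 204
  P = 179
  R = 281 − 4·179 = -435
Policy C (P − 67):
  K = 46
  W = 154
  P = 110 − 5·46 + 3·154 (−67 from intervention) = 275
  R = 281 − 4·275 = -819
Comparing — Policy A: R=-215, Policy B: R=-435, Policy C: R=-819. Lowest is -819 (Policy C).

-819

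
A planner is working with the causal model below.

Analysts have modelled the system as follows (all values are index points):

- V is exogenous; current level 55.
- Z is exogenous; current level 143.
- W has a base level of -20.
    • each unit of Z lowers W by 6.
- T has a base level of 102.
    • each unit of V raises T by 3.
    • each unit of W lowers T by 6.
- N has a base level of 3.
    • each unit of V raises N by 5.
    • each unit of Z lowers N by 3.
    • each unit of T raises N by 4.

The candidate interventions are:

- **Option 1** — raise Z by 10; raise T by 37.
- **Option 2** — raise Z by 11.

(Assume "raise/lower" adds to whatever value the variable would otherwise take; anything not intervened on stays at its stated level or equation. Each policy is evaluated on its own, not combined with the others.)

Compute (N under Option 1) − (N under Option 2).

Option 1 (Z + 10, T + 37):
  V = 55
  Z = 143 + 10 = 153
  W = -20 − 6·153 = -938
  T = 102 + 3·55 − 6·(-938) (+37 from intervention) = 5932
  N = 3 + 5·55 − 3·153 + 4·5932 = 23547
Option 2 (Z + 11):
  V = 55
  Z = 143 + 11 = 154
  W = -20 − 6·154 = -944
  T = 102 + 3·55 − 6·(-944) = 5931
  N = 3 + 5·55 − 3·154 + 4·5931 = 23540
N: 23547 − 23540 = 7

7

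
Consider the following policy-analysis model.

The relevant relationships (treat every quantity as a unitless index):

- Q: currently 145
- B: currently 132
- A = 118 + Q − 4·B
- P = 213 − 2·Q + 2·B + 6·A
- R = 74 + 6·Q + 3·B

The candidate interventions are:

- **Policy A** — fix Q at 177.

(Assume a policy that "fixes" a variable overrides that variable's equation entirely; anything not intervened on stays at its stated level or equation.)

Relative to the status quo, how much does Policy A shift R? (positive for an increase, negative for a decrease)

192

Baseline:
  Q = 145
  B = 132
  R = 74 + 6·145 + 3·132 = 1340
Policy A (Q := 177):
  Q = 177
  B = 132
  R = 74 + 6·177 + 3·132 = 1532
Change in R: 1532 − 1340 = 192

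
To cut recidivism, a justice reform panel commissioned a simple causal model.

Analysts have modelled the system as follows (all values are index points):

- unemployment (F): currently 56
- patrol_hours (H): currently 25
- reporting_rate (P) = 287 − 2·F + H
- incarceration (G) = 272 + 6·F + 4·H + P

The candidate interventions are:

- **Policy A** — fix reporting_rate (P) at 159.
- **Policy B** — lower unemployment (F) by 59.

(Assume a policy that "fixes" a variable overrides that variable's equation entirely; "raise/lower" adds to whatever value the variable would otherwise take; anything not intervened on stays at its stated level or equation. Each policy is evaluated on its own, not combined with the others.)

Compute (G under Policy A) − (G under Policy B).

Policy A (P := 159):
  F = 56
  H = 25
  P = 159
  G = 272 + 6·56 + 4·25 + 159 = 867
Policy B (F − 59):
  F = 56 − 59 = -3
  H = 25
  P = 287 − 2·(-3) + 25 = 318
  G = 272 + 6·(-3) + 4·25 + 318 = 672
G: 867 − 672 = 195

195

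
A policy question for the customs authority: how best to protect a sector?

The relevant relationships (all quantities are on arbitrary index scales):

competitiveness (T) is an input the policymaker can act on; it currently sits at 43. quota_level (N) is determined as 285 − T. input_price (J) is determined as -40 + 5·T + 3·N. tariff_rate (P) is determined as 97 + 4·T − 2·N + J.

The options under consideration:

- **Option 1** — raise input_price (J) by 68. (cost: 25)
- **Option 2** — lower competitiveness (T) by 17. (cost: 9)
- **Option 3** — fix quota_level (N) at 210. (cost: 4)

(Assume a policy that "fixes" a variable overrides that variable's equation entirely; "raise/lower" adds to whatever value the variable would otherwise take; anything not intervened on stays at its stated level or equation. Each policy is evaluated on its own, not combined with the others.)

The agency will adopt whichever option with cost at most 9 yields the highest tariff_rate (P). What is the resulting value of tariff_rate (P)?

Option 2 (T − 17):
  T = 43 − 17 = 26
  N = 285 − 26 = 259
  J = -40 + 5·26 + 3·259 = 867
  P = 97 + 4·26 − 2·259 + 867 = 550
Option 3 (N := 210):
  T = 43
  N = 210
  J = -40 + 5·43 + 3·210 = 805
  P = 97 + 4·43 − 2·210 + 805 = 654
Comparing — Option 2: P=550, Option 3: P=654. Highest is 654 (Option 3).

654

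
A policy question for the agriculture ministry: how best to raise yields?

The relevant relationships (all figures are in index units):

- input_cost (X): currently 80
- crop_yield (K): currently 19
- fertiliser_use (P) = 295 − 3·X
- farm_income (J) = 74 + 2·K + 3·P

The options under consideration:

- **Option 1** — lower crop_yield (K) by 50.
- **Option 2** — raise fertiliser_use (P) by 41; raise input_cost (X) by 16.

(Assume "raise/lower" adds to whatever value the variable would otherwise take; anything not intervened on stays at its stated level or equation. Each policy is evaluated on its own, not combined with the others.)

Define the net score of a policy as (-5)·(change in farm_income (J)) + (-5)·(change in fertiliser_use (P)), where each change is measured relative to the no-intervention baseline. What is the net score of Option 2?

Baseline:
  X = 80
  K = 19
  P = 295 − 3·80 = 55
  J = 74 + 2·19 + 3·55 = 277
Option 2 (P + 41, X + 16):
  X = 80 + 16 = 96
  K = 19
  P = 295 − 3·96 (+41 from intervention) = 48
  J = 74 + 2·19 + 3·48 = 256
ΔJ = 256 − 277 = -21; ΔP = 48 − 55 = -7
Score = (-5)·(-21) + (-5)·(-7) = 140

140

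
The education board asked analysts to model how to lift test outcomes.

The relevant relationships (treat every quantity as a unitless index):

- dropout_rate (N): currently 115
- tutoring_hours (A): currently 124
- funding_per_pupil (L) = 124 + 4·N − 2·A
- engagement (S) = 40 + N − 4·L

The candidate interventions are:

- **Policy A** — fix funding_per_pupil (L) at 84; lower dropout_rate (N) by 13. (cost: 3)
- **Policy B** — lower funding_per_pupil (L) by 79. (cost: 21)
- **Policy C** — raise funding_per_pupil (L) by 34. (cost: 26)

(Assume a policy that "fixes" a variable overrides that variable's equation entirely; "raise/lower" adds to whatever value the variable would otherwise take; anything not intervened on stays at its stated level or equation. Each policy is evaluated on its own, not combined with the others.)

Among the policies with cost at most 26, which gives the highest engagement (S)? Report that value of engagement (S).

-194

Policy A (L := 84, N − 13):
  N = 115 − 13 = 102
  A = 124
  L = 84
  S = 40 + 102 − 4·84 = -194
Policy B (L − 79):
  N = 115
  A = 124
  L = 124 + 4·115 − 2·124 (−79 from intervention) = 257
  S = 40 + 115 − 4·257 = -873
Policy C (L + 34):
  N = 115
  A = 124
  L = 124 + 4·115 − 2·124 (+34 from intervention) = 370
  S = 40 + 115 − 4·370 = -1325
Comparing — Policy A: S=-194, Policy B: S=-873, Policy C: S=-1325. Highest is -194 (Policy A).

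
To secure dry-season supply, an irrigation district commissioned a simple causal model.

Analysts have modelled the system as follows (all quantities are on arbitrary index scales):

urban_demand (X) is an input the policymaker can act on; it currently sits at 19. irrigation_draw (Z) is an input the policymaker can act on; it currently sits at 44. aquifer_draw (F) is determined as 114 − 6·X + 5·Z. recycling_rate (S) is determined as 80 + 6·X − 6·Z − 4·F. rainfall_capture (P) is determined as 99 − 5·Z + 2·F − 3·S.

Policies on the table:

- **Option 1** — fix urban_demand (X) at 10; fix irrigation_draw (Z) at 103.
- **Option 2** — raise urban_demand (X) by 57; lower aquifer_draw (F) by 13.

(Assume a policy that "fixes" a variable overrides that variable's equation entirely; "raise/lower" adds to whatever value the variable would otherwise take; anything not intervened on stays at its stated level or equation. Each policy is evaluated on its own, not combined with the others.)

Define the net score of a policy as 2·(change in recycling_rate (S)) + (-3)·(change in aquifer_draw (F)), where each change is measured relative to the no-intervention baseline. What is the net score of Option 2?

4589

Baseline:
  X = 19
  Z = 44
  F = 114 − 6·19 + 5·44 = 220
  S = 80 + 6·19 − 6·44 − 4·220 = -950
Option 2 (X + 57, F − 13):
  X = 19 + 57 = 76
  Z = 44
  F = 114 − 6·76 + 5·44 (−13 from intervention) = -135
  S = 80 + 6·76 − 6·44 − 4·(-135) = 812
ΔS = 812 − (-950) = 1762; ΔF = -135 − 220 = -355
Score = 2·1762 + (-3)·(-355) = 4589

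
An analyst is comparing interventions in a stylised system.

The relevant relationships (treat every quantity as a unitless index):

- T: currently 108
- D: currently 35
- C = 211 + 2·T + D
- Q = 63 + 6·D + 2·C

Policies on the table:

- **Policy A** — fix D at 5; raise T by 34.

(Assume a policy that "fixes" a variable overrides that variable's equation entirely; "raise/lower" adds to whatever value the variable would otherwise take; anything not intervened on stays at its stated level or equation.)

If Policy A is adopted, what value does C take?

Policy A (D := 5, T + 34):
  T = 108 + 34 = 142
  D = 5
  C = 211 + 2·142 + 5 = 500

500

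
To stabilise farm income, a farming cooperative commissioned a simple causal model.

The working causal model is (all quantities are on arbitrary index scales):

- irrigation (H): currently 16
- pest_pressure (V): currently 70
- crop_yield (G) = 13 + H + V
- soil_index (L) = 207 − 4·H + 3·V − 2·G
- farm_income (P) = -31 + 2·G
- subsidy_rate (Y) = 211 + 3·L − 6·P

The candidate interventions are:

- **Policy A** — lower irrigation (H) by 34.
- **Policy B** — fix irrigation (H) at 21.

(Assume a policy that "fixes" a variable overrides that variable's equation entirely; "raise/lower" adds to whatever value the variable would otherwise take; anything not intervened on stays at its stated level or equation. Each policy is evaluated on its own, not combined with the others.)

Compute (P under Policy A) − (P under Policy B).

Policy A (H − 34):
  H = 16 − 34 = -18
  V = 70
  G = 13 + (-18) + 70 = 65
  P = -31 + 2·65 = 99
Policy B (H := 21):
  H = 21
  V = 70
  G = 13 + 21 + 70 = 104
  P = -31 + 2·104 = 177
P: 99 − 177 = -78

-78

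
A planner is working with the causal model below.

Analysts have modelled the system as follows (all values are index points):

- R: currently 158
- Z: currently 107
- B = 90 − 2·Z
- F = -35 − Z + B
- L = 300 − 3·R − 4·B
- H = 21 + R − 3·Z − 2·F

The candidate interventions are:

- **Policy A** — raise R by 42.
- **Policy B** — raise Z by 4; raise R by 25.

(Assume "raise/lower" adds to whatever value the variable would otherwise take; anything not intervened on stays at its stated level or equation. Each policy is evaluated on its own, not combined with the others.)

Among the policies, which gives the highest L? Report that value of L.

Policy A (R + 42):
  R = 158 + 42 = 200
  Z = 107
  B = 90 − 2·107 = -124
  L = 300 − 3·200 − 4·(-124) = 196
Policy B (Z + 4, R + 25):
  R = 158 + 25 = 183
  Z = 107 + 4 = 111
  B = 90 − 2·111 = -132
  L = 300 − 3·183 − 4·(-132) = 279
Comparing — Policy A: L=196, Policy B: L=279. Highest is 279 (Policy B).

279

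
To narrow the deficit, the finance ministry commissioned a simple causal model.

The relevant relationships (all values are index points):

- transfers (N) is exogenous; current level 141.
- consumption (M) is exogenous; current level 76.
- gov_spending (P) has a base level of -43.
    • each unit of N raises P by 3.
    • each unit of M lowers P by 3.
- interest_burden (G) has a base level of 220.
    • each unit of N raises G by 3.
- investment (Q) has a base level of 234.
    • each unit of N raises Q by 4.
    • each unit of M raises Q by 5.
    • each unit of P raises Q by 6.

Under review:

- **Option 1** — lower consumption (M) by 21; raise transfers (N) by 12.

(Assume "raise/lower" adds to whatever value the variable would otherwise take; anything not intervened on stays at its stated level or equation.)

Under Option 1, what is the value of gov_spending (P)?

Option 1 (M − 21, N + 12):
  N = 141 + 12 = 153
  M = 76 − 21 = 55
  P = -43 + 3·153 − 3·55 = 251

251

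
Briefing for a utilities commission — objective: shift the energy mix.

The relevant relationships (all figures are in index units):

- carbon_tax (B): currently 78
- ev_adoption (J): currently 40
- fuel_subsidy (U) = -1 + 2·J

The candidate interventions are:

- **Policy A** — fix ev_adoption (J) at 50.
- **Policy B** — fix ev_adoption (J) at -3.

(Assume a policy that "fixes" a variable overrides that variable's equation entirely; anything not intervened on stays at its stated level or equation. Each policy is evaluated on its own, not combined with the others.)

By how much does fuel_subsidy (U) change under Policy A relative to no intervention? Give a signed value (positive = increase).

Baseline:
  J = 40
  U = -1 + 2·40 = 79
Policy A (J := 50):
  J = 50
  U = -1 + 2·50 = 99
Change in U: 99 − 79 = 20

20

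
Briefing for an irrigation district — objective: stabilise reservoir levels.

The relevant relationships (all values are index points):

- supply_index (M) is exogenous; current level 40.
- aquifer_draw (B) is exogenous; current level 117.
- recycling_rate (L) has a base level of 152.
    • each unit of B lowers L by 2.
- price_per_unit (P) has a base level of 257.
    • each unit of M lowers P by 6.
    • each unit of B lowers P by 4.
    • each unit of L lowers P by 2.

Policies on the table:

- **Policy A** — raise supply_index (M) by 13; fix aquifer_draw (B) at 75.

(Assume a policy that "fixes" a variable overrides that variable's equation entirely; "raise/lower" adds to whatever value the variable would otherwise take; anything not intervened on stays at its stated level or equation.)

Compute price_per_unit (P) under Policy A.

-365

Policy A (M + 13, B := 75):
  M = 40 + 13 = 53
  B = 75
  L = 152 − 2·75 = 2
  P = 257 − 6·53 − 4·75 − 2·2 = -365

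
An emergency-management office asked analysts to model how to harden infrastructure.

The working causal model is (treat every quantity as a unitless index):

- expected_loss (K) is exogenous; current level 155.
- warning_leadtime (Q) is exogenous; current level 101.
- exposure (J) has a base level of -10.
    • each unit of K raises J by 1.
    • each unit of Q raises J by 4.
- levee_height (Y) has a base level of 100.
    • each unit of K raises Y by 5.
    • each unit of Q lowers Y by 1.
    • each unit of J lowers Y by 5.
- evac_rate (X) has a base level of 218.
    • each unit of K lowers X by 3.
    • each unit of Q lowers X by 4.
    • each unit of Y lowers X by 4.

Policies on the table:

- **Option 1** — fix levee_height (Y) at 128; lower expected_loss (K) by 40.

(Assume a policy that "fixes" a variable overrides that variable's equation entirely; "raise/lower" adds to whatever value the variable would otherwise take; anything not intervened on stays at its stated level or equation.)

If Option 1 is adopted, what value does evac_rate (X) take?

-1043

Option 1 (Y := 128, K − 40):
  K = 155 − 40 = 115
  Q = 101
  J = -10 + 115 + 4·101 = 509
  Y = 128
  X = 218 − 3·115 − 4·101 − 4·128 = -1043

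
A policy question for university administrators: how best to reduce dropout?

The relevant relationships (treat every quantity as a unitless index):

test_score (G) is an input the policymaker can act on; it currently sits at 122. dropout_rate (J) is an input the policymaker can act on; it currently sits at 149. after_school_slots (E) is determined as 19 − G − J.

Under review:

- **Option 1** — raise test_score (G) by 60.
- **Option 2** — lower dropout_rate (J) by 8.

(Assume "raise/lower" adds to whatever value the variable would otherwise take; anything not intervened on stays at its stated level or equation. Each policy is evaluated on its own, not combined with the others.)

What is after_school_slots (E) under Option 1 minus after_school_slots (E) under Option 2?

Option 1 (G + 60):
  G = 122 + 60 = 182
  J = 149
  E = 19 − 182 − 149 = -312
Option 2 (J − 8):
  G = 122
  J = 149 − 8 = 141
  E = 19 − 122 − 141 = -244
E: -312 − (-244) = -68

-68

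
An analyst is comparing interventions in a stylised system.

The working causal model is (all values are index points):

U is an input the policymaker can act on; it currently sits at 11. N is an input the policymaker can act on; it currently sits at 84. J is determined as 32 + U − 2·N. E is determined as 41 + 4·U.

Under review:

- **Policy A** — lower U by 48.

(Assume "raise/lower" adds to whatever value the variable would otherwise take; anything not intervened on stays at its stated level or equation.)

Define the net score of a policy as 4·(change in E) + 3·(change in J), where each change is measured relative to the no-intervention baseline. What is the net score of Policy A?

-912

Baseline:
  U = 11
  N = 84
  J = 32 + 11 − 2·84 = -125
  E = 41 + 4·11 = 85
Policy A (U − 48):
  U = 11 − 48 = -37
  N = 84
  J = 32 + (-37) − 2·84 = -173
  E = 41 + 4·(-37) = -107
ΔE = -107 − 85 = -192; ΔJ = -173 − (-125) = -48
Score = 4·(-192) + 3·(-48) = -912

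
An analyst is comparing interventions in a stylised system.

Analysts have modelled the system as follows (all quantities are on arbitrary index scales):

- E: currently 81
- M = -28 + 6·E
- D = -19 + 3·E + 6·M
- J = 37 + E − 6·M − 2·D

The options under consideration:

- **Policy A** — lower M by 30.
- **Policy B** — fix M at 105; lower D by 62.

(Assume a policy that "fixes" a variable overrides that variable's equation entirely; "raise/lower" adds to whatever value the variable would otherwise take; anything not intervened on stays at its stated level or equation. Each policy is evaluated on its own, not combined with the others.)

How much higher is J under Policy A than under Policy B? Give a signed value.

-5938

Policy A (M − 30):
  E = 81
  M = -28 + 6·81 (−30 from intervention) = 428
  D = -19 + 3·81 + 6·428 = 2792
  J = 37 + 81 − 6·428 − 2·2792 = -8034
Policy B (M := 105, D − 62):
  E = 81
  M = 105
  D = -19 + 3·81 + 6·105 (−62 from intervention) = 792
  J = 37 + 81 − 6·105 − 2·792 = -2096
J: -8034 − (-2096) = -5938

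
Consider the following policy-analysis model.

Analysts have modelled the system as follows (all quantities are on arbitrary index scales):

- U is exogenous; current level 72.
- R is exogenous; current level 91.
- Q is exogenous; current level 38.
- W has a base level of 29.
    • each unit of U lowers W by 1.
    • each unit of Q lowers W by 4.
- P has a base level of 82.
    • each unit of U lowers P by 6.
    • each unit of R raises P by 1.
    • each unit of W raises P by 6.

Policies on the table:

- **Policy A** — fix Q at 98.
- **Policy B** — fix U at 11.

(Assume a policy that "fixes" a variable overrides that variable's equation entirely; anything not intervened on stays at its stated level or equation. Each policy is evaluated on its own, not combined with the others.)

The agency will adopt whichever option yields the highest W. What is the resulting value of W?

-134

Policy A (Q := 98):
  U = 72
  Q = 98
  W = 29 − 72 − 4·98 = -435
Policy B (U := 11):
  U = 11
  Q = 38
  W = 29 − 11 − 4·38 = -134
Comparing — Policy A: W=-435, Policy B: W=-134. Highest is -134 (Policy B).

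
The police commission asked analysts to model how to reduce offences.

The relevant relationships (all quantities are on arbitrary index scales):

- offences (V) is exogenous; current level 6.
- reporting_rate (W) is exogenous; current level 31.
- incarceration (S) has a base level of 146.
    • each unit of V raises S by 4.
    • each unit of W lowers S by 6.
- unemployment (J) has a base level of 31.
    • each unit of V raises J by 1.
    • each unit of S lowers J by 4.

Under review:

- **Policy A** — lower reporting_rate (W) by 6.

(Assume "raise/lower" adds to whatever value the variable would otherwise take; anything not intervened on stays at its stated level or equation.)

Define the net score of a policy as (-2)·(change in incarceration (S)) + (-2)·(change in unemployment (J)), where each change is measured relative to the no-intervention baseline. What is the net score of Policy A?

216

Baseline:
  V = 6
  W = 31
  S = 146 + 4·6 − 6·31 = -16
  J = 31 + 6 − 4·(-16) = 101
Policy A (W − 6):
  V = 6
  W = 31 − 6 = 25
  S = 146 + 4·6 − 6·25 = 20
  J = 31 + 6 − 4·20 = -43
ΔS = 20 − (-16) = 36; ΔJ = -43 − 101 = -144
Score = (-2)·36 + (-2)·(-144) = 216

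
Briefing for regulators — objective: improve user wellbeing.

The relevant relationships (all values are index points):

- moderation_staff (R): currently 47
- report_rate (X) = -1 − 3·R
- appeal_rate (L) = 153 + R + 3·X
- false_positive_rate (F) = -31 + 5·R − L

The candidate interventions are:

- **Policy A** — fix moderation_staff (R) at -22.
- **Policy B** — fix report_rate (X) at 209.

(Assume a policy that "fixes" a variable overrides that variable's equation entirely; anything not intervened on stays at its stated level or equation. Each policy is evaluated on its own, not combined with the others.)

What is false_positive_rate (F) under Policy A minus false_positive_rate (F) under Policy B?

156

Policy A (R := -22):
  R = -22
  X = -1 − 3·(-22) = 65
  L = 153 + (-22) + 3·65 = 326
  F = -31 + 5·(-22) − 326 = -467
Policy B (X := 209):
  R = 47
  X = 209
  L = 153 + 47 + 3·209 = 827
  F = -31 + 5·47 − 827 = -623
F: -467 − (-623) = 156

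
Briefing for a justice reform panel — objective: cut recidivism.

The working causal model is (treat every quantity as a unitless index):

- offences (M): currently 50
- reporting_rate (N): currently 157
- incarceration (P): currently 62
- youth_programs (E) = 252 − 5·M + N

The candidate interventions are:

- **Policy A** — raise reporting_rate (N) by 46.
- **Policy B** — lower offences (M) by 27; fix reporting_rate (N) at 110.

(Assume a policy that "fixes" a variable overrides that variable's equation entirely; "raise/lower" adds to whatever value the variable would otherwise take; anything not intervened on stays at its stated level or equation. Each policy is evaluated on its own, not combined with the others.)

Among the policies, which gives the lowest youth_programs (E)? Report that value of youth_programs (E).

Policy A (N + 46):
  M = 50
  N = 157 + 46 = 203
  E = 252 − 5·50 + 203 = 205
Policy B (M − 27, N := 110):
  M = 50 − 27 = 23
  N = 110
  E = 252 − 5·23 + 110 = 247
Comparing — Policy A: E=205, Policy B: E=247. Lowest is 205 (Policy A).

205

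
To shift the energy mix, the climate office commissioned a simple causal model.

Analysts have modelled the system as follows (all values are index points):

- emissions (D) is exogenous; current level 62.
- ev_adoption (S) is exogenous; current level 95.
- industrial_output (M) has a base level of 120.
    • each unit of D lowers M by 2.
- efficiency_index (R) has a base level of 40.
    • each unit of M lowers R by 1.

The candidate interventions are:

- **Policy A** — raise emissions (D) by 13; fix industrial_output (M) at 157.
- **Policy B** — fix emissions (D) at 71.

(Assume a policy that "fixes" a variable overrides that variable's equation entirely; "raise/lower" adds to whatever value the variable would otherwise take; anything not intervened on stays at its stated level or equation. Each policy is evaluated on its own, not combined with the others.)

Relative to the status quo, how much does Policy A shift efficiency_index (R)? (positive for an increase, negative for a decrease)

-161

Baseline:
  D = 62
  M = 120 − 2·62 = -4
  R = 40 − (-4) = 44
Policy A (D + 13, M := 157):
  D = 62 + 13 = 75
  M = 157
  R = 40 − 157 = -117
Change in R: -117 − 44 = -161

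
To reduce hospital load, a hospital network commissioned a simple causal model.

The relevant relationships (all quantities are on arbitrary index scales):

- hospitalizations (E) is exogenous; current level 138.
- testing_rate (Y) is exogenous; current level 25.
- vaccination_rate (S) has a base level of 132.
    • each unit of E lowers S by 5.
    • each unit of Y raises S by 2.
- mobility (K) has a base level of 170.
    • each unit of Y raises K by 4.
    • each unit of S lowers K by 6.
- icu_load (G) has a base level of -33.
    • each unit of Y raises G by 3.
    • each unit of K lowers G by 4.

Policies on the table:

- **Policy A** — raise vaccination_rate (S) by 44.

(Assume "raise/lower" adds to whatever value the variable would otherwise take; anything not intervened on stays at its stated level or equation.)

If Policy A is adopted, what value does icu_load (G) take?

Policy A (S + 44):
  E = 138
  Y = 25
  S = 132 − 5·138 + 2·25 (+44 from intervention) = -464
  K = 170 + 4·25 − 6·(-464) = 3054
  G = -33 + 3·25 − 4·3054 = -12174

-12174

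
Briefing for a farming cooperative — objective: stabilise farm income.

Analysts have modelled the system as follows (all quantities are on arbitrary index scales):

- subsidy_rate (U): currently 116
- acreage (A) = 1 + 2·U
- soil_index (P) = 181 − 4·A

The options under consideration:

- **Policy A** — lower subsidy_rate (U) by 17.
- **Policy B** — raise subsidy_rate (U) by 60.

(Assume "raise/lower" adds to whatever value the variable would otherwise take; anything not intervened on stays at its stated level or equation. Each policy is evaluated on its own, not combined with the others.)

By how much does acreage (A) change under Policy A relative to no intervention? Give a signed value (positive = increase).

-34

Baseline:
  U = 116
  A = 1 + 2·116 = 233
Policy A (U − 17):
  U = 116 − 17 = 99
  A = 1 + 2·99 = 199
Change in A: 199 − 233 = -34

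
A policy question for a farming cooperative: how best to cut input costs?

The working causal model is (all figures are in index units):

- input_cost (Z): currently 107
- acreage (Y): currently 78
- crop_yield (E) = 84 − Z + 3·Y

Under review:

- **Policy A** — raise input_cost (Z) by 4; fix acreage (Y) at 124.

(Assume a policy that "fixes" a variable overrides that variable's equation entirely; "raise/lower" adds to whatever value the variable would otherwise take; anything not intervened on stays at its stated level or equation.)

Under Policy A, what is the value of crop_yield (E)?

Policy A (Z + 4, Y := 124):
  Z = 107 + 4 = 111
  Y = 124
  E = 84 − 111 + 3·124 = 345

345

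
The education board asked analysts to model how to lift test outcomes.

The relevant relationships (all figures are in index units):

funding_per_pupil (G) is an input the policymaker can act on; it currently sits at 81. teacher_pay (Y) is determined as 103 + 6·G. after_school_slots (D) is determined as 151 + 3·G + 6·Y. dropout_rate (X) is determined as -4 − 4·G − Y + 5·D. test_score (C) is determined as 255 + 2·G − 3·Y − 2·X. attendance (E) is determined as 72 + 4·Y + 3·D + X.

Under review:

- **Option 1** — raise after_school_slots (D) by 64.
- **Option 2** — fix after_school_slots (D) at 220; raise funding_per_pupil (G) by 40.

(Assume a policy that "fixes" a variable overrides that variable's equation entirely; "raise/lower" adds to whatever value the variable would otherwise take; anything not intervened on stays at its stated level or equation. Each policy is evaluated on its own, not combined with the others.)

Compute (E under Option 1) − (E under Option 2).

29616

Option 1 (D + 64):
  G = 81
  Y = 103 + 6·81 = 589
  D = 151 + 3·81 + 6·589 (+64 from intervention) = 3992
  X = -4 − 4·81 − 589 + 5·3992 = 19043
  E = 72 + 4·589 + 3·3992 + 19043 = 33447
Option 2 (D := 220, G + 40):
  G = 81 + 40 = 121
  Y = 103 + 6·121 = 829
  D = 220
  X = -4 − 4·121 − 829 + 5·220 = -217
  E = 72 + 4·829 + 3·220 + (-217) = 3831
E: 33447 − 3831 = 29616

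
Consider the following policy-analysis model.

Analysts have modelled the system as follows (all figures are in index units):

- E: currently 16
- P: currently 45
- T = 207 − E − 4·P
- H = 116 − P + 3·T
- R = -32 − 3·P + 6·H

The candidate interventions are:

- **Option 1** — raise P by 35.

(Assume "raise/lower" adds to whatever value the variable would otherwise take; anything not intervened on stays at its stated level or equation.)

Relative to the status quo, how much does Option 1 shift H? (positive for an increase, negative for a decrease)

Baseline:
  E = 16
  P = 45
  T = 207 − 16 − 4·45 = 11
  H = 116 − 45 + 3·11 = 104
Option 1 (P + 35):
  E = 16
  P = 45 + 35 = 80
  T = 207 − 16 − 4·80 = -129
  H = 116 − 80 + 3·(-129) = -351
Change in H: -351 − 104 = -455

-455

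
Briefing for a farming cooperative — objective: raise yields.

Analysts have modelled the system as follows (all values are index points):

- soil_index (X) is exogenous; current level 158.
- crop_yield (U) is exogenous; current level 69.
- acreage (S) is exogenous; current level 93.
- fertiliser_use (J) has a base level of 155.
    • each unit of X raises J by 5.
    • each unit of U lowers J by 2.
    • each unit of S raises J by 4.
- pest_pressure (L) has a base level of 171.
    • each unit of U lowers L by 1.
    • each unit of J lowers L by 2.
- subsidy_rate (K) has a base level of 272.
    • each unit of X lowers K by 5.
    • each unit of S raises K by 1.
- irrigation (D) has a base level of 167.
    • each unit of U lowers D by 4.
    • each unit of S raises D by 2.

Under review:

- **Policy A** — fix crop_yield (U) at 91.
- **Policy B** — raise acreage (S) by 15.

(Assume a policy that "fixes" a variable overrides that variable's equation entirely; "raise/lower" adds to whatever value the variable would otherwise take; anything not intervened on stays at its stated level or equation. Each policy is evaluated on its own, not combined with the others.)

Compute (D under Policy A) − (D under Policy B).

-118

Policy A (U := 91):
  U = 91
  S = 93
  D = 167 − 4·91 + 2·93 = -11
Policy B (S + 15):
  U = 69
  S = 93 + 15 = 108
  D = 167 − 4·69 + 2·108 = 107
D: -11 − 107 = -118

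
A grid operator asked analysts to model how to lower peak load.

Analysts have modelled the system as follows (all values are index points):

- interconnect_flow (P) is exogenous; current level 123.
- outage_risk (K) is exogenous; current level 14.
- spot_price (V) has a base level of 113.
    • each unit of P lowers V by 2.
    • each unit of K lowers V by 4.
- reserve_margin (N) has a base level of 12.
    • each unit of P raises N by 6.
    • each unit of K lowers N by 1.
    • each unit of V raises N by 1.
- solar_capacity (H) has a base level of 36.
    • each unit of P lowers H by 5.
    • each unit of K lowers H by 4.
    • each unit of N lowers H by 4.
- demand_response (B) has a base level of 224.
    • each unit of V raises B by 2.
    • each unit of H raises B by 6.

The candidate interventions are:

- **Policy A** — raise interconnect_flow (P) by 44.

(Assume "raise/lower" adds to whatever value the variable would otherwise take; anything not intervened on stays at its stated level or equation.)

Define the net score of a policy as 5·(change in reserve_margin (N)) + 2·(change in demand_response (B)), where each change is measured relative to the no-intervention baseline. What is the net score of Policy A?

Baseline:
  P = 123
  K = 14
  V = 113 − 2·123 − 4·14 = -189
  N = 12 + 6·123 − 14 + (-189) = 547
  H = 36 − 5·123 − 4·14 − 4·547 = -2823
  B = 224 + 2·(-189) + 6·(-2823) = -17092
Policy A (P + 44):
  P = 123 + 44 = 167
  K = 14
  V = 113 − 2·167 − 4·14 = -277
  N = 12 + 6·167 − 14 + (-277) = 723
  H = 36 − 5·167 − 4·14 − 4·723 = -3747
  B = 224 + 2·(-277) + 6·(-3747) = -22812
ΔN = 723 − 547 = 176; ΔB = -22812 − (-17092) = -5720
Score = 5·176 + 2·(-5720) = -10560

-10560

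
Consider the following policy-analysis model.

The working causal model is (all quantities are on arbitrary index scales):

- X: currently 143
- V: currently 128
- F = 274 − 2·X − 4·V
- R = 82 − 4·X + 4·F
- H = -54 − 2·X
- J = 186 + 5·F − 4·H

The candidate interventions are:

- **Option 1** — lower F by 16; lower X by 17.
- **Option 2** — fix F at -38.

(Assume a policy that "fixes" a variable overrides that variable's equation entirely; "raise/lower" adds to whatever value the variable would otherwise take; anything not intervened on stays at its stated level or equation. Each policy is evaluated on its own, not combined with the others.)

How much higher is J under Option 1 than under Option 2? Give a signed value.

Option 1 (F − 16, X − 17):
  X = 143 − 17 = 126
  V = 128
  F = 274 − 2·126 − 4·128 (−16 from intervention) = -506
  H = -54 − 2·126 = -306
  J = 186 + 5·(-506) − 4·(-306) = -1120
Option 2 (F := -38):
  X = 143
  V = 128
  F = -38
  H = -54 − 2·143 = -340
  J = 186 + 5·(-38) − 4·(-340) = 1356
J: -1120 − 1356 = -2476

-2476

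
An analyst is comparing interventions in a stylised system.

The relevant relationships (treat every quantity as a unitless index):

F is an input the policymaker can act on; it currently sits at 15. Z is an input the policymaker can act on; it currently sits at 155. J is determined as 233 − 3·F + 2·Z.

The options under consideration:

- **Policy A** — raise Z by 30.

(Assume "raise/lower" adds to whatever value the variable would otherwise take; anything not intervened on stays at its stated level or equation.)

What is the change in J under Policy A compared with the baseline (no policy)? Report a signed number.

Baseline:
  F = 15
  Z = 155
  J = 233 − 3·15 + 2·155 = 498
Policy A (Z + 30):
  F = 15
  Z = 155 + 30 = 185
  J = 233 − 3·15 + 2·185 = 558
Change in J: 558 − 498 = 60

60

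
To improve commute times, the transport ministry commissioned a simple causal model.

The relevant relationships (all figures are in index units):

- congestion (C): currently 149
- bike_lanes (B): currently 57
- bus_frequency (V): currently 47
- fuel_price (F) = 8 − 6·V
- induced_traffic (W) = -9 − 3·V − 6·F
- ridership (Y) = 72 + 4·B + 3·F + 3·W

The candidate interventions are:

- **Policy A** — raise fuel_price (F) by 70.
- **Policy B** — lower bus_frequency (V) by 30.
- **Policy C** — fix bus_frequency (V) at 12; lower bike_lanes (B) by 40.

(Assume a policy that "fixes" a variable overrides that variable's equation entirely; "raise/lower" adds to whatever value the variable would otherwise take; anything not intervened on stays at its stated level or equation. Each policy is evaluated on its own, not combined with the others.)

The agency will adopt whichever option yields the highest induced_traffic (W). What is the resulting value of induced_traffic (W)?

Policy A (F + 70):
  V = 47
  F = 8 − 6·47 (+70 from intervention) = -204
  W = -9 − 3·47 − 6·(-204) = 1074
Policy B (V − 30):
  V = 47 − 30 = 17
  F = 8 − 6·17 = -94
  W = -9 − 3·17 − 6·(-94) = 504
Policy C (V := 12, B − 40):
  V = 12
  F = 8 − 6·12 = -64
  W = -9 − 3·12 − 6·(-64) = 339
Comparing — Policy A: W=1074, Policy B: W=504, Policy C: W=339. Highest is 1074 (Policy A).

1074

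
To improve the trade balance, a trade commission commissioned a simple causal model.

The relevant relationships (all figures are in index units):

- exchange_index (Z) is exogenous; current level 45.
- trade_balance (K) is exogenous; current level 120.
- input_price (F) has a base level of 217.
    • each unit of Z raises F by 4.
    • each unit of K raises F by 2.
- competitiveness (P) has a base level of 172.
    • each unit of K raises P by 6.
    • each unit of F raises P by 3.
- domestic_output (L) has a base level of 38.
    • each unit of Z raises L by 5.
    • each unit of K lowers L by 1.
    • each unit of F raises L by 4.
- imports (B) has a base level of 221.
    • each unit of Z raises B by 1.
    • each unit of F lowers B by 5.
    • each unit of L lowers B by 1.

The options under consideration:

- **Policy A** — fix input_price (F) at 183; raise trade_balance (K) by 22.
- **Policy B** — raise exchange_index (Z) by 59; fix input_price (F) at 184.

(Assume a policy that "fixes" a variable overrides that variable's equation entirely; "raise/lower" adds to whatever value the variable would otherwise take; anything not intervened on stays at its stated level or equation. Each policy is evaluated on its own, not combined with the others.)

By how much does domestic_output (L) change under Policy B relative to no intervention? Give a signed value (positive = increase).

Baseline:
  Z = 45
  K = 120
  F = 217 + 4·45 + 2·120 = 637
  L = 38 + 5·45 − 120 + 4·637 = 2691
Policy B (Z + 59, F := 184):
  Z = 45 + 59 = 104
  K = 120
  F = 184
  L = 38 + 5·104 − 120 + 4·184 = 1174
Change in L: 1174 − 2691 = -1517

-1517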